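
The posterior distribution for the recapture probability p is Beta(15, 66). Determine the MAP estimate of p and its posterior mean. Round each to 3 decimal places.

Mode = (15−1)/(15+66−2) = 14/79 = 0.177.
Mean = 15/(15+66) = 15/81 = 0.185.

p_MAP = 0.177, E[p|data] = 0.185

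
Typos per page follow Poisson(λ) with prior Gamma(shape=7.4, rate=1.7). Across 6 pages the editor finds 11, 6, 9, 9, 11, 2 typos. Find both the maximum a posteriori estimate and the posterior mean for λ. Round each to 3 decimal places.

λ_MAP = 7.065, E[λ|data] = 7.195

Σ counts = 48. Posterior: Gamma(shape = 7.4+48 = 55.4, rate = 1.7+6 = 7.7).
Mode = (α−1)/β = 54.4/7.7 = 7.065.
Mean = α/β = 55.4/7.7 = 7.195.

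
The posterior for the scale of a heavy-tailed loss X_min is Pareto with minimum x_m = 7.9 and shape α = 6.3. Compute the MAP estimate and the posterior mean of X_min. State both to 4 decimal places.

MAP: 7.9000. Posterior mean: 9.3906.

The Pareto density is strictly decreasing on [x_m, ∞), so the mode is x_m = 7.9000.
Mean = α·x_m/(α−1) = 6.3·7.9/5.3 = 9.3906.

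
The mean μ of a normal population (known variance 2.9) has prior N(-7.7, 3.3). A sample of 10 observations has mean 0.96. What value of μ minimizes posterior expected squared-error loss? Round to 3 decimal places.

Posterior for μ is Normal. Precision-weighted mean: (1/3.3·-7.7 + 10/2.9·0.96) / (1/3.3 + 10/2.9) = 0.260.
A Normal posterior is symmetric, so mode = mean.
Squared-error loss ⇒ the optimal estimator is the posterior mean.

0.260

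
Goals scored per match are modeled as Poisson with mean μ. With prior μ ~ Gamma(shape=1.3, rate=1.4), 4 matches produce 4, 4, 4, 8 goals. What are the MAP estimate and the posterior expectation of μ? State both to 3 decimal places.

MAP = 3.759; posterior mean = 3.944

Σ counts = 20. Posterior: Gamma(shape = 1.3+20 = 21.3, rate = 1.4+4 = 5.4).
Mode = (α−1)/β = 20.3/5.4 = 3.759.
Mean = α/β = 21.3/5.4 = 3.944.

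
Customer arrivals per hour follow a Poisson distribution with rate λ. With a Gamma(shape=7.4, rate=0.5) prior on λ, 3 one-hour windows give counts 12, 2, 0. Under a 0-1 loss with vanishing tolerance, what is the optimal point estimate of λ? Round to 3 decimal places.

5.829

Σ counts = 14. Posterior: Gamma(shape = 7.4+14 = 21.4, rate = 0.5+3 = 3.5).
Mode = (α−1)/β = 20.4/3.5 = 5.829.
Mean = α/β = 21.4/3.5 = 6.114.
This is the posterior mode — the MAP estimate.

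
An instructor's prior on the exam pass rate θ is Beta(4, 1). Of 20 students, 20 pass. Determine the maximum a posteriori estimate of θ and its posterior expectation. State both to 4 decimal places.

MAP = 1.0000; posterior mean = 0.9600

Posterior: Beta(4+20, 1+0) = Beta(24, 1).
Since β = 1 ≤ 1 and α > 1, the Beta density is monotone increasing on [0,1]; the mode is at 1.
Mean = 24/(24+1) = 0.9600.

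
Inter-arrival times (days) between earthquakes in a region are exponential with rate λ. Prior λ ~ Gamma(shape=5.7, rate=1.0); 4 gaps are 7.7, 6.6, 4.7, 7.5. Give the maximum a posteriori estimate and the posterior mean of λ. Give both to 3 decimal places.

Σ times = 26.5. Posterior: Gamma(shape = 5.7+4 = 9.7, rate = 1.0+26.5 = 27.5).
Mode = (α−1)/β = 8.7/27.5 = 0.316.
Mean = α/β = 9.7/27.5 = 0.353.

λ_MAP = 0.316, E[λ|data] = 0.353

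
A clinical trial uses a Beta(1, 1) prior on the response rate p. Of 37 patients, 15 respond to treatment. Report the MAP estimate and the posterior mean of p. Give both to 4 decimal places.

p_MAP = 0.4054, E[p|data] = 0.4103

Posterior: Beta(1+15, 1+22) = Beta(16, 23).
Mode = (16−1)/(16+23−2) = 15/37 = 0.4054.
With a flat prior the MAP equals the MLE, 15/37.
Mean = 16/(16+23) = 16/39 = 0.4103.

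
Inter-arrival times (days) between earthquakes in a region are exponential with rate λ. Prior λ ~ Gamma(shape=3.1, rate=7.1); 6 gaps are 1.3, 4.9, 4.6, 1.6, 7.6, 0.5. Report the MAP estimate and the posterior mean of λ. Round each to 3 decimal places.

MAP = 0.293; posterior mean = 0.330

Σ times = 20.5. Posterior: Gamma(shape = 3.1+6 = 9.1, rate = 7.1+20.5 = 27.6).
Mode = (α−1)/β = 8.1/27.6 = 0.293.
Mean = α/β = 9.1/27.6 = 0.330.
Right-skewed posterior ⇒ mode < mean.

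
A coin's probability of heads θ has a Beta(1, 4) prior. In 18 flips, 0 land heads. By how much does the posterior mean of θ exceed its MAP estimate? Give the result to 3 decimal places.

Posterior: Beta(1+0, 4+18) = Beta(1, 22).
Since α = 1 ≤ 1 and β > 1, the Beta density is monotone decreasing on [0,1]; the mode is at 0.
Mean = 1/(1+22) = 0.043.
Difference = 0.043 − 0.000 = 0.043.

0.043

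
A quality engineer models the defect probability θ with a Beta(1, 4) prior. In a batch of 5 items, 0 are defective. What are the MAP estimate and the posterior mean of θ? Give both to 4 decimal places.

Posterior: Beta(1+0, 4+5) = Beta(1, 9).
Since α = 1 ≤ 1 and β > 1, the Beta density is monotone decreasing on [0,1]; the mode is at 0.
Mean = 1/(1+9) = 0.1000.
The posterior is right-skewed, so the mean exceeds the mode.

θ_MAP = 0.0000, E[θ|data] = 0.1000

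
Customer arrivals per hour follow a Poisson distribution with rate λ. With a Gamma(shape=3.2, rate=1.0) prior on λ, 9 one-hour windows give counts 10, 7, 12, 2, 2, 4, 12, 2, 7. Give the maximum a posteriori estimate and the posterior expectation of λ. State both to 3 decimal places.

Σ counts = 58. Posterior: Gamma(shape = 3.2+58 = 61.2, rate = 1.0+9 = 10.0).
Mode = (α−1)/β = 60.2/10.0 = 6.020.
Mean = α/β = 61.2/10.0 = 6.120.
Mean > mode: the posterior has a right tail.

λ_MAP = 6.020, E[λ|data] = 6.120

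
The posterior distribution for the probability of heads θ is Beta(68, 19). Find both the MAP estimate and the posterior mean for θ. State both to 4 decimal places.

Mode = (68−1)/(68+19−2) = 67/85 = 0.7882.
Mean = 68/(68+19) = 68/87 = 0.7816.
The mean is pulled below the mode by the posterior's left skew.

MAP = 0.7882, posterior mean = 0.7816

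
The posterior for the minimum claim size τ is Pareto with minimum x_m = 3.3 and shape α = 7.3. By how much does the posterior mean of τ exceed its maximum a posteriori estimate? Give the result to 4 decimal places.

The Pareto density is strictly decreasing on [x_m, ∞), so the mode is x_m = 3.3000.
Mean = α·x_m/(α−1) = 7.3·3.3/6.3 = 3.8238.
Difference = 3.8238 − 3.3000 = 0.5238.

0.5238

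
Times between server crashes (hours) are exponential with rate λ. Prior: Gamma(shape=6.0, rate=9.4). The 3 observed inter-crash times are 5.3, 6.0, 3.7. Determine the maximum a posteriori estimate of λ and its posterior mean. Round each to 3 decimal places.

MAP = 0.328, posterior mean = 0.369

Σ times = 15.0. Posterior: Gamma(shape = 6.0+3 = 9.0, rate = 9.4+15.0 = 24.4).
Mode = (α−1)/β = 8.0/24.4 = 0.328.
Mean = α/β = 9.0/24.4 = 0.369.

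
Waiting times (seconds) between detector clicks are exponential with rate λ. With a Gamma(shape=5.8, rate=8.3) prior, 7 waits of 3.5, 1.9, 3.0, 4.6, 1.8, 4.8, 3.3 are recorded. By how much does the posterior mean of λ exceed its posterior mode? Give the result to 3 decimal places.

Σ times = 22.9. Posterior: Gamma(shape = 5.8+7 = 12.8, rate = 8.3+22.9 = 31.2).
Mode = (α−1)/β = 11.8/31.2 = 0.378.
Mean = α/β = 12.8/31.2 = 0.410.
Difference = 0.410 − 0.378 = 0.032.

0.032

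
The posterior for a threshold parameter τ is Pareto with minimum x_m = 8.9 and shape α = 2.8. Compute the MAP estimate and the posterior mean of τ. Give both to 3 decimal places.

The Pareto density is strictly decreasing on [x_m, ∞), so the mode is x_m = 8.900.
Mean = α·x_m/(α−1) = 2.8·8.9/1.8 = 13.844.
Right-skewed posterior ⇒ mode < mean.

MAP: 8.900. Posterior mean: 13.844.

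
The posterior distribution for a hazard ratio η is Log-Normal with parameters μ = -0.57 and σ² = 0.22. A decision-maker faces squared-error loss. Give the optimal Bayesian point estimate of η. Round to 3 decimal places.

0.631

Mode = exp(μ − σ²) = exp(-0.79) = 0.454.
Mean = exp(μ + σ²/2) = exp(-0.460) = 0.631.
Squared-error loss ⇒ the optimal estimator is the posterior mean.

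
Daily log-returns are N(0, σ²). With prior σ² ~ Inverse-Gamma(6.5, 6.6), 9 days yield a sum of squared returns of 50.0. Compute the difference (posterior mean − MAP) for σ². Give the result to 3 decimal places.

0.527

Posterior: Inverse-Gamma(shape = 6.5+9/2 = 11.0, scale = 6.6+50.0/2 = 31.6).
Mode = β/(α+1) = 31.6/12.0 = 2.633.
Mean = β/(α−1) = 31.6/10.0 = 3.160.
Difference = 3.160 − 2.633 = 0.527.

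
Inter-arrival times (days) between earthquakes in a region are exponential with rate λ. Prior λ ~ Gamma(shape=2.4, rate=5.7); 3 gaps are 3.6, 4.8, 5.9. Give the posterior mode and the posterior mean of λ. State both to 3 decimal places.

MAP = 0.220, posterior mean = 0.270

Σ times = 14.3. Posterior: Gamma(shape = 2.4+3 = 5.4, rate = 5.7+14.3 = 20.0).
Mode = (α−1)/β = 4.4/20.0 = 0.220.
Mean = α/β = 5.4/20.0 = 0.270.
Right-skewed posterior ⇒ mode < mean.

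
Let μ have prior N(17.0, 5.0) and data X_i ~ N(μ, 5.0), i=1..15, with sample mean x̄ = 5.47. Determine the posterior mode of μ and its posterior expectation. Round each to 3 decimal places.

Posterior for μ is Normal. Precision-weighted mean: (1/5.0·17.0 + 15/5.0·5.47) / (1/5.0 + 15/5.0) = 6.191.
A Normal posterior is symmetric, so mode = mean.

μ_MAP = 6.191, E[μ|data] = 6.191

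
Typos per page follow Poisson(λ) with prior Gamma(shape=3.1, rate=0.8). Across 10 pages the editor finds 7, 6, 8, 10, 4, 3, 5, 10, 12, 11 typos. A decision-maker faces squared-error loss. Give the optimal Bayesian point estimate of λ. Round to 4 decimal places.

Σ counts = 76. Posterior: Gamma(shape = 3.1+76 = 79.1, rate = 0.8+10 = 10.8).
Mode = (α−1)/β = 78.1/10.8 = 7.2315.
Mean = α/β = 79.1/10.8 = 7.3241.
Squared-error loss ⇒ the optimal estimator is the posterior mean.

7.3241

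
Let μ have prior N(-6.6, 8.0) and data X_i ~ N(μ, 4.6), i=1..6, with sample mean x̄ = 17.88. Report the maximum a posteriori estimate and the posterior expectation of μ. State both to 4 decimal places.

Posterior for μ is Normal. Precision-weighted mean: (1/8.0·-6.6 + 6/4.6·17.88) / (1/8.0 + 6/4.6) = 15.7392.
A Normal posterior is symmetric, so mode = mean.

MAP = 15.7392; posterior mean = 15.7392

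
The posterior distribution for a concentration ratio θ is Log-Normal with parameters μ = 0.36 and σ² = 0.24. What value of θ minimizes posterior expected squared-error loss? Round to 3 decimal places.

1.616

Mode = exp(μ − σ²) = exp(0.12) = 1.127.
Mean = exp(μ + σ²/2) = exp(0.480) = 1.616.
Squared-error loss ⇒ the optimal estimator is the posterior mean.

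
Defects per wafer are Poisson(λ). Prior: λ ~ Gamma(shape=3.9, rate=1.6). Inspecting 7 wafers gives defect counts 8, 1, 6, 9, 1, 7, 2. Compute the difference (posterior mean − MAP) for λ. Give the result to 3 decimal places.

0.116

Σ counts = 34. Posterior: Gamma(shape = 3.9+34 = 37.9, rate = 1.6+7 = 8.6).
Mode = (α−1)/β = 36.9/8.6 = 4.291.
Mean = α/β = 37.9/8.6 = 4.407.
Difference = 4.407 − 4.291 = 0.116.
Right-skewed posterior ⇒ mode < mean.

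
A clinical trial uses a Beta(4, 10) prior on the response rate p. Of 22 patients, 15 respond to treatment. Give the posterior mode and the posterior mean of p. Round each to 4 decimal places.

MAP: 0.5294. Posterior mean: 0.5278.

Posterior: Beta(4+15, 10+7) = Beta(19, 17).
Mode = (19−1)/(19+17−2) = 18/34 = 0.5294.
Mean = 19/(19+17) = 19/36 = 0.5278.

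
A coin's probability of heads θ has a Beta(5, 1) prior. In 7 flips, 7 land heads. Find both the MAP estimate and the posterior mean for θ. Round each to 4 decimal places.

Posterior: Beta(5+7, 1+0) = Beta(12, 1).
Since β = 1 ≤ 1 and α > 1, the Beta density is monotone increasing on [0,1]; the mode is at 1.
Mean = 12/(12+1) = 0.9231.

θ_MAP = 1.0000, E[θ|data] = 0.9231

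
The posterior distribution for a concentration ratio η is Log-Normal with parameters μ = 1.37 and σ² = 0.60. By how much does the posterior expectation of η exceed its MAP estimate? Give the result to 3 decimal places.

Mode = exp(μ − σ²) = exp(0.77) = 2.160.
Mean = exp(μ + σ²/2) = exp(1.670) = 5.312.
Difference = 5.312 − 2.160 = 3.152.

3.152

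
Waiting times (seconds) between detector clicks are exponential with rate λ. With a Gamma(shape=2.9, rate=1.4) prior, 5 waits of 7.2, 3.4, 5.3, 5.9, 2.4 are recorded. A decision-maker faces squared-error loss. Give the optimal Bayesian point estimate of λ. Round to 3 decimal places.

0.309

Σ times = 24.2. Posterior: Gamma(shape = 2.9+5 = 7.9, rate = 1.4+24.2 = 25.6).
Mode = (α−1)/β = 6.9/25.6 = 0.270.
Mean = α/β = 7.9/25.6 = 0.309.
Squared-error loss ⇒ the optimal estimator is the posterior mean.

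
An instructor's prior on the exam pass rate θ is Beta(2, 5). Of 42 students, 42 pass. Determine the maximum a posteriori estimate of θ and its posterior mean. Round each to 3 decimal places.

θ_MAP = 0.915, E[θ|data] = 0.898

Posterior: Beta(2+42, 5+0) = Beta(44, 5).
Mode = (44−1)/(44+5−2) = 43/47 = 0.915.
Mean = 44/(44+5) = 44/49 = 0.898.
The posterior is left-skewed, so the mode exceeds the mean.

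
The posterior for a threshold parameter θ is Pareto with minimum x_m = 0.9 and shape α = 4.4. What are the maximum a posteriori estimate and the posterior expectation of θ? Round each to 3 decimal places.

MAP = 0.900; posterior mean = 1.165

The Pareto density is strictly decreasing on [x_m, ∞), so the mode is x_m = 0.900.
Mean = α·x_m/(α−1) = 4.4·0.9/3.4 = 1.165.
Mean > mode: the posterior has a right tail.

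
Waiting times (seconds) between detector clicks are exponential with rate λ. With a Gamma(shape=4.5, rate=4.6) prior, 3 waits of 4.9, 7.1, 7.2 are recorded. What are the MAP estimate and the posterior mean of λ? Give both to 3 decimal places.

MAP: 0.273. Posterior mean: 0.315.

Σ times = 19.2. Posterior: Gamma(shape = 4.5+3 = 7.5, rate = 4.6+19.2 = 23.8).
Mode = (α−1)/β = 6.5/23.8 = 0.273.
Mean = α/β = 7.5/23.8 = 0.315.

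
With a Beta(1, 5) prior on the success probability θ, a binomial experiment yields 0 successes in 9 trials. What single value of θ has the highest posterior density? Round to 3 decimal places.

0.000

Posterior: Beta(1+0, 5+9) = Beta(1, 14).
Since α = 1 ≤ 1 and β > 1, the Beta density is monotone decreasing on [0,1]; the mode is at 0.
Mean = 1/(1+14) = 0.067.
This is the posterior mode — the MAP estimate.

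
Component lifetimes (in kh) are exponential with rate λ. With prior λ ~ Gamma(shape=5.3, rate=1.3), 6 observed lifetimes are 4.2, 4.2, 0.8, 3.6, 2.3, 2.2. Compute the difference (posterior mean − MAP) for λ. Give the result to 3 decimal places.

Σ times = 17.3. Posterior: Gamma(shape = 5.3+6 = 11.3, rate = 1.3+17.3 = 18.6).
Mode = (α−1)/β = 10.3/18.6 = 0.554.
Mean = α/β = 11.3/18.6 = 0.608.
Difference = 0.608 − 0.554 = 0.054.

0.054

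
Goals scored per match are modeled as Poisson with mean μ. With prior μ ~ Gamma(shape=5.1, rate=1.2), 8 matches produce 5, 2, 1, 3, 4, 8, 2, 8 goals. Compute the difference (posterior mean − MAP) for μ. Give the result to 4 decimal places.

0.1087

Σ counts = 33. Posterior: Gamma(shape = 5.1+33 = 38.1, rate = 1.2+8 = 9.2).
Mode = (α−1)/β = 37.1/9.2 = 4.0326.
Mean = α/β = 38.1/9.2 = 4.1413.
Difference = 4.1413 − 4.0326 = 0.1087.
Mean > mode: the posterior has a right tail.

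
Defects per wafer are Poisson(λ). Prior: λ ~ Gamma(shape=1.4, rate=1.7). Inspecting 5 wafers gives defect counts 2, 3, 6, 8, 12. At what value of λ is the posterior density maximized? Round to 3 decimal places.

Σ counts = 31. Posterior: Gamma(shape = 1.4+31 = 32.4, rate = 1.7+5 = 6.7).
Mode = (α−1)/β = 31.4/6.7 = 4.687.
Mean = α/β = 32.4/6.7 = 4.836.
This is the posterior mode — the MAP estimate.

4.687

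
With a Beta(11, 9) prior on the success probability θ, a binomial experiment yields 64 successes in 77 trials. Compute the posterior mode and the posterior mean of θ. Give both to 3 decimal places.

Posterior: Beta(11+64, 9+13) = Beta(75, 22).
Mode = (75−1)/(75+22−2) = 74/95 = 0.779.
Mean = 75/(75+22) = 75/97 = 0.773.

MAP = 0.779; posterior mean = 0.773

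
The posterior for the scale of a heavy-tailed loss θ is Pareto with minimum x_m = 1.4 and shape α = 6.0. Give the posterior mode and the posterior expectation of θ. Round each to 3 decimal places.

MAP: 1.400. Posterior mean: 1.680.

The Pareto density is strictly decreasing on [x_m, ∞), so the mode is x_m = 1.400.
Mean = α·x_m/(α−1) = 6.0·1.4/5.0 = 1.680.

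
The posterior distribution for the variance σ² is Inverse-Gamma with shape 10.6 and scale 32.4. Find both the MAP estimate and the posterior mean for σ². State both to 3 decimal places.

MAP = 2.793; posterior mean = 3.375

Mode = β/(α+1) = 32.4/11.6 = 2.793.
Mean = β/(α−1) = 32.4/9.6 = 3.375.
Right-skewed posterior ⇒ mode < mean.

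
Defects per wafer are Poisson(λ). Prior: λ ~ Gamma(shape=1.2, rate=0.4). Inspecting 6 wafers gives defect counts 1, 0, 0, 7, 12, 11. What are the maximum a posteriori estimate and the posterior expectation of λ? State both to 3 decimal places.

λ_MAP = 4.875, E[λ|data] = 5.031

Σ counts = 31. Posterior: Gamma(shape = 1.2+31 = 32.2, rate = 0.4+6 = 6.4).
Mode = (α−1)/β = 31.2/6.4 = 4.875.
Mean = α/β = 32.2/6.4 = 5.031.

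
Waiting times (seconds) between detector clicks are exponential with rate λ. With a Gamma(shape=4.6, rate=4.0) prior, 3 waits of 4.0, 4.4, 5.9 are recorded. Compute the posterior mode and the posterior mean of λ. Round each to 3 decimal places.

MAP = 0.361, posterior mean = 0.415

Σ times = 14.3. Posterior: Gamma(shape = 4.6+3 = 7.6, rate = 4.0+14.3 = 18.3).
Mode = (α−1)/β = 6.6/18.3 = 0.361.
Mean = α/β = 7.6/18.3 = 0.415.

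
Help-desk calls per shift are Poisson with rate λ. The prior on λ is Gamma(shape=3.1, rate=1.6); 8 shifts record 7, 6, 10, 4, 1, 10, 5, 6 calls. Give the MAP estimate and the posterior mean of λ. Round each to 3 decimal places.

MAP = 5.323; posterior mean = 5.427

Σ counts = 49. Posterior: Gamma(shape = 3.1+49 = 52.1, rate = 1.6+8 = 9.6).
Mode = (α−1)/β = 51.1/9.6 = 5.323.
Mean = α/β = 52.1/9.6 = 5.427.
Mean > mode: the posterior has a right tail.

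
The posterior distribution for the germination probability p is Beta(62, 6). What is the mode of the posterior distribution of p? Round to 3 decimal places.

Mode = (62−1)/(62+6−2) = 61/66 = 0.924.
Mean = 62/(62+6) = 62/68 = 0.912.
This is the posterior mode — the MAP estimate.

0.924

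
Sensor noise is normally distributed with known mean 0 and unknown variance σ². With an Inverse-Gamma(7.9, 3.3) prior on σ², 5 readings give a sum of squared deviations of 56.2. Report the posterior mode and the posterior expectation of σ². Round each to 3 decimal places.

Posterior: Inverse-Gamma(shape = 7.9+5/2 = 10.4, scale = 3.3+56.2/2 = 31.4).
Mode = β/(α+1) = 31.4/11.4 = 2.754.
Mean = β/(α−1) = 31.4/9.4 = 3.340.

MAP = 2.754, posterior mean = 3.340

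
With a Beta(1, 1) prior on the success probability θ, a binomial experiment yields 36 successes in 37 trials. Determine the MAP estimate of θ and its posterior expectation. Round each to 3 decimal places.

MAP = 0.973; posterior mean = 0.949

Posterior: Beta(1+36, 1+1) = Beta(37, 2).
Mode = (37−1)/(37+2−2) = 36/37 = 0.973.
Mean = 37/(37+2) = 37/39 = 0.949.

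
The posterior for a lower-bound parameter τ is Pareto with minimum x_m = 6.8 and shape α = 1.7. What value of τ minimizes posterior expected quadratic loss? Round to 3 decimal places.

The Pareto density is strictly decreasing on [x_m, ∞), so the mode is x_m = 6.800.
Mean = α·x_m/(α−1) = 1.7·6.8/0.7 = 16.514.
Quadratic loss ⇒ the optimal estimator is the posterior mean.

16.514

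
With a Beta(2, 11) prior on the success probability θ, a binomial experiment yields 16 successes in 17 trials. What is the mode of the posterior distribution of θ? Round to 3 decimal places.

Posterior: Beta(2+16, 11+1) = Beta(18, 12).
Mode = (18−1)/(18+12−2) = 17/28 = 0.607.
Mean = 18/(18+12) = 18/30 = 0.600.
This is the posterior mode — the MAP estimate.

0.607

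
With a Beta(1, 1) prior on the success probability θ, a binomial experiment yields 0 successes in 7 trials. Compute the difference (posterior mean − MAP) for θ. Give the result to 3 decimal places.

Posterior: Beta(1+0, 1+7) = Beta(1, 8).
Since α = 1 ≤ 1 and β > 1, the Beta density is monotone decreasing on [0,1]; the mode is at 0.
Mean = 1/(1+8) = 0.111.
Difference = 0.111 − 0.000 = 0.111.

0.111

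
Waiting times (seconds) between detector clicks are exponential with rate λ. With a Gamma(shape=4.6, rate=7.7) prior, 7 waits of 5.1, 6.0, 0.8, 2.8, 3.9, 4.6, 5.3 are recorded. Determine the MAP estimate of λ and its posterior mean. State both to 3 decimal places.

λ_MAP = 0.293, E[λ|data] = 0.320

Σ times = 28.5. Posterior: Gamma(shape = 4.6+7 = 11.6, rate = 7.7+28.5 = 36.2).
Mode = (α−1)/β = 10.6/36.2 = 0.293.
Mean = α/β = 11.6/36.2 = 0.320.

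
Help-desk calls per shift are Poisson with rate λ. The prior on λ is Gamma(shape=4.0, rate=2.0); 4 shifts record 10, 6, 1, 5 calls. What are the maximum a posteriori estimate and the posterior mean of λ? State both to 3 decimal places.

λ_MAP = 4.167, E[λ|data] = 4.333

Σ counts = 22. Posterior: Gamma(shape = 4.0+22 = 26.0, rate = 2.0+4 = 6.0).
Mode = (α−1)/β = 25.0/6.0 = 4.167.
Mean = α/β = 26.0/6.0 = 4.333.
The posterior is right-skewed, so the mean exceeds the mode.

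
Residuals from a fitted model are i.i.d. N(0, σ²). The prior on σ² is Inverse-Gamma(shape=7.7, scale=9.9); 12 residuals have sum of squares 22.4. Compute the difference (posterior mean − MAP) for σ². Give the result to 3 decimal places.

0.226

Posterior: Inverse-Gamma(shape = 7.7+12/2 = 13.7, scale = 9.9+22.4/2 = 21.1).
Mode = β/(α+1) = 21.1/14.7 = 1.435.
Mean = β/(α−1) = 21.1/12.7 = 1.661.
Difference = 1.661 − 1.435 = 0.226.
The mean is pulled above the mode by the posterior's right skew.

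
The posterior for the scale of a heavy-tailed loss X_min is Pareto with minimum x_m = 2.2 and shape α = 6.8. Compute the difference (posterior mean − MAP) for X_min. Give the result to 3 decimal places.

0.379

The Pareto density is strictly decreasing on [x_m, ∞), so the mode is x_m = 2.200.
Mean = α·x_m/(α−1) = 6.8·2.2/5.8 = 2.579.
Difference = 2.579 − 2.200 = 0.379.
Right-skewed posterior ⇒ mode < mean.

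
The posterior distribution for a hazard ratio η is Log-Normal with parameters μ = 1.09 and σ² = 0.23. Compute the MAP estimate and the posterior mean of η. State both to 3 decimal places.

Mode = exp(μ − σ²) = exp(0.86) = 2.363.
Mean = exp(μ + σ²/2) = exp(1.205) = 3.337.

η_MAP = 2.363, E[η|data] = 3.337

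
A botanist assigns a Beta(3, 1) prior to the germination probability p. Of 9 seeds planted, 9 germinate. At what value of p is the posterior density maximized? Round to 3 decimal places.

Posterior: Beta(3+9, 1+0) = Beta(12, 1).
Since β = 1 ≤ 1 and α > 1, the Beta density is monotone increasing on [0,1]; the mode is at 1.
Mean = 12/(12+1) = 0.923.
This is the posterior mode — the MAP estimate.

1.000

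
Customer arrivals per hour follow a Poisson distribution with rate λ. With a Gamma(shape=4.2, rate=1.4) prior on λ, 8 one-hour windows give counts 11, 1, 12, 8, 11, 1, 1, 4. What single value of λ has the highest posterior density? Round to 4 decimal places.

Σ counts = 49. Posterior: Gamma(shape = 4.2+49 = 53.2, rate = 1.4+8 = 9.4).
Mode = (α−1)/β = 52.2/9.4 = 5.5532.
Mean = α/β = 53.2/9.4 = 5.6596.
This is the posterior mode — the MAP estimate.

5.5532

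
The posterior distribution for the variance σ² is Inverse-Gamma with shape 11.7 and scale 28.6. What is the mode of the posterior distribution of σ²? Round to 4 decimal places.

Mode = β/(α+1) = 28.6/12.7 = 2.2520.
Mean = β/(α−1) = 28.6/10.7 = 2.6729.
This is the posterior mode — the MAP estimate.

2.2520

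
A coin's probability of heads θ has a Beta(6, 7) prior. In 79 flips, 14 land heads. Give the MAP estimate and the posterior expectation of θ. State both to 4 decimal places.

Posterior: Beta(6+14, 7+65) = Beta(20, 72).
Mode = (20−1)/(20+72−2) = 19/90 = 0.2111.
Mean = 20/(20+72) = 20/92 = 0.2174.

θ_MAP = 0.2111, E[θ|data] = 0.2174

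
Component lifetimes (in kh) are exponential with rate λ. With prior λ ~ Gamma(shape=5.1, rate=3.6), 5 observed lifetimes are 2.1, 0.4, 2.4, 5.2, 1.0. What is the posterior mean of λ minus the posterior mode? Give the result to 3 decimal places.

0.068

Σ times = 11.1. Posterior: Gamma(shape = 5.1+5 = 10.1, rate = 3.6+11.1 = 14.7).
Mode = (α−1)/β = 9.1/14.7 = 0.619.
Mean = α/β = 10.1/14.7 = 0.687.
Difference = 0.687 − 0.619 = 0.068.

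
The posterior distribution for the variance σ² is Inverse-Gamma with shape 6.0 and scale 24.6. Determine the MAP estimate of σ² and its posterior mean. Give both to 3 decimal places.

MAP = 3.514; posterior mean = 4.920

Mode = β/(α+1) = 24.6/7.0 = 3.514.
Mean = β/(α−1) = 24.6/5.0 = 4.920.
Mean > mode: the posterior has a right tail.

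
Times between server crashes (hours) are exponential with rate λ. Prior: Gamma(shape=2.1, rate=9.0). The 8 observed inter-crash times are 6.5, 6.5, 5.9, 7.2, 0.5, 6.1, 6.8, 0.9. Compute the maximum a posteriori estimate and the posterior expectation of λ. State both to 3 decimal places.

MAP = 0.184, posterior mean = 0.204

Σ times = 40.4. Posterior: Gamma(shape = 2.1+8 = 10.1, rate = 9.0+40.4 = 49.4).
Mode = (α−1)/β = 9.1/49.4 = 0.184.
Mean = α/β = 10.1/49.4 = 0.204.
The mean is pulled above the mode by the posterior's right skew.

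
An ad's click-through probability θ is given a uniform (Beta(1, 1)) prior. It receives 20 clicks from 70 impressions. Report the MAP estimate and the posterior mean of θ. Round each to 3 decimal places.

MAP = 0.286; posterior mean = 0.292

Posterior: Beta(1+20, 1+50) = Beta(21, 51).
Mode = (21−1)/(21+51−2) = 20/70 = 0.286.
Mean = 21/(21+51) = 21/72 = 0.292.
The posterior is right-skewed, so the mean exceeds the mode.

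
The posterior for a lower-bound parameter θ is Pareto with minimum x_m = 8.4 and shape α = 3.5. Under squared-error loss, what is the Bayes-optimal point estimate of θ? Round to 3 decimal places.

11.760

The Pareto density is strictly decreasing on [x_m, ∞), so the mode is x_m = 8.400.
Mean = α·x_m/(α−1) = 3.5·8.4/2.5 = 11.760.
Squared-error loss ⇒ the optimal estimator is the posterior mean.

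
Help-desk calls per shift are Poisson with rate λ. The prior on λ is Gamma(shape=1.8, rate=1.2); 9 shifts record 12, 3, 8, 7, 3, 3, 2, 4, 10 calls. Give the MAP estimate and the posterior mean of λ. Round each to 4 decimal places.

Σ counts = 52. Posterior: Gamma(shape = 1.8+52 = 53.8, rate = 1.2+9 = 10.2).
Mode = (α−1)/β = 52.8/10.2 = 5.1765.
Mean = α/β = 53.8/10.2 = 5.2745.
The mean is pulled above the mode by the posterior's right skew.

MAP: 5.1765. Posterior mean: 5.2745.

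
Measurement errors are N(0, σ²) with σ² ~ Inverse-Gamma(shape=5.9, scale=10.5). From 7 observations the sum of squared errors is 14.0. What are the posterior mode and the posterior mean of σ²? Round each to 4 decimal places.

Posterior: Inverse-Gamma(shape = 5.9+7/2 = 9.4, scale = 10.5+14.0/2 = 17.5).
Mode = β/(α+1) = 17.5/10.4 = 1.6827.
Mean = β/(α−1) = 17.5/8.4 = 2.0833.

MAP = 1.6827, posterior mean = 2.0833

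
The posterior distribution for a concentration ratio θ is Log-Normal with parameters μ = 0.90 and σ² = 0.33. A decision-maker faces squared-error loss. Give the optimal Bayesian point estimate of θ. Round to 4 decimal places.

Mode = exp(μ − σ²) = exp(0.57) = 1.7683.
Mean = exp(μ + σ²/2) = exp(1.065) = 2.9008.
Squared-error loss ⇒ the optimal estimator is the posterior mean.

2.9008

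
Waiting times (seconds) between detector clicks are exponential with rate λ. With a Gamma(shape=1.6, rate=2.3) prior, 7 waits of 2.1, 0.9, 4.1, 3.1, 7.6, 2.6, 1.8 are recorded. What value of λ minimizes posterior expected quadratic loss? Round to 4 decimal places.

Σ times = 22.2. Posterior: Gamma(shape = 1.6+7 = 8.6, rate = 2.3+22.2 = 24.5).
Mode = (α−1)/β = 7.6/24.5 = 0.3102.
Mean = α/β = 8.6/24.5 = 0.3510.
Quadratic loss ⇒ the optimal estimator is the posterior mean.

0.3510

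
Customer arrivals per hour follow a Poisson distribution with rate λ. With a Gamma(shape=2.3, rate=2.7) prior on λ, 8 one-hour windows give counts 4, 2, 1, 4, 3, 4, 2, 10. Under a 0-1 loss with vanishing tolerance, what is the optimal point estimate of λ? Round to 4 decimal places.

2.9252

Σ counts = 30. Posterior: Gamma(shape = 2.3+30 = 32.3, rate = 2.7+8 = 10.7).
Mode = (α−1)/β = 31.3/10.7 = 2.9252.
Mean = α/β = 32.3/10.7 = 3.0187.
This is the posterior mode — the MAP estimate.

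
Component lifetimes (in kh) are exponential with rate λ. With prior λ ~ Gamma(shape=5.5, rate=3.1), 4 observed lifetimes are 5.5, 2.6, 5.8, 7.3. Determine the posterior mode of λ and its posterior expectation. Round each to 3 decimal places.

λ_MAP = 0.350, E[λ|data] = 0.391

Σ times = 21.2. Posterior: Gamma(shape = 5.5+4 = 9.5, rate = 3.1+21.2 = 24.3).
Mode = (α−1)/β = 8.5/24.3 = 0.350.
Mean = α/β = 9.5/24.3 = 0.391.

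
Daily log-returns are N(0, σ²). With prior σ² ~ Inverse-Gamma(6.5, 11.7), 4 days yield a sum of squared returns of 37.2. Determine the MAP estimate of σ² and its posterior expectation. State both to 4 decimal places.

Posterior: Inverse-Gamma(shape = 6.5+4/2 = 8.5, scale = 11.7+37.2/2 = 30.3).
Mode = β/(α+1) = 30.3/9.5 = 3.1895.
Mean = β/(α−1) = 30.3/7.5 = 4.0400.
The posterior is right-skewed, so the mean exceeds the mode.

σ²_MAP = 3.1895, E[σ²|data] = 4.0400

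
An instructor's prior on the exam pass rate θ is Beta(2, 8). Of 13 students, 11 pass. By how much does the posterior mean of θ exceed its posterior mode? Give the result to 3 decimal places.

Posterior: Beta(2+11, 8+2) = Beta(13, 10).
Mode = (13−1)/(13+10−2) = 12/21 = 0.571.
Mean = 13/(13+10) = 13/23 = 0.565.
Difference = 0.565 − 0.571 = -0.006.

-0.006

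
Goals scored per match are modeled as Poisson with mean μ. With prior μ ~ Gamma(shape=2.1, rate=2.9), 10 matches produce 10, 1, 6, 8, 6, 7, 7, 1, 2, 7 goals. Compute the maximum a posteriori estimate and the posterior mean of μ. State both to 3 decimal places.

MAP = 4.349, posterior mean = 4.426

Σ counts = 55. Posterior: Gamma(shape = 2.1+55 = 57.1, rate = 2.9+10 = 12.9).
Mode = (α−1)/β = 56.1/12.9 = 4.349.
Mean = α/β = 57.1/12.9 = 4.426.
Right-skewed posterior ⇒ mode < mean.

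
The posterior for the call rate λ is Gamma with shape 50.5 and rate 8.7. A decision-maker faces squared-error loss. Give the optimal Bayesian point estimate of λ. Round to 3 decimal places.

5.805

Mode = (α−1)/β = 49.5/8.7 = 5.690.
Mean = α/β = 50.5/8.7 = 5.805.
Squared-error loss ⇒ the optimal estimator is the posterior mean.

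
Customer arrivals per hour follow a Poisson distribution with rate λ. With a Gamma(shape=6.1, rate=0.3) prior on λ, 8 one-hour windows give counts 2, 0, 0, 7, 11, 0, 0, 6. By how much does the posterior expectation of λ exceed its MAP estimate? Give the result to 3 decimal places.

Σ counts = 26. Posterior: Gamma(shape = 6.1+26 = 32.1, rate = 0.3+8 = 8.3).
Mode = (α−1)/β = 31.1/8.3 = 3.747.
Mean = α/β = 32.1/8.3 = 3.867.
Difference = 3.867 − 3.747 = 0.120.

0.120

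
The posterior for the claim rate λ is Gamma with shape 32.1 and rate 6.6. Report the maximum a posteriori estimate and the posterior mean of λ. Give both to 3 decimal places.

Mode = (α−1)/β = 31.1/6.6 = 4.712.
Mean = α/β = 32.1/6.6 = 4.864.

MAP: 4.712. Posterior mean: 4.864.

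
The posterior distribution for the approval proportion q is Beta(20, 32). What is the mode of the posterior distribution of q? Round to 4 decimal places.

0.3800

Mode = (20−1)/(20+32−2) = 19/50 = 0.3800.
Mean = 20/(20+32) = 20/52 = 0.3846.
This is the posterior mode — the MAP estimate.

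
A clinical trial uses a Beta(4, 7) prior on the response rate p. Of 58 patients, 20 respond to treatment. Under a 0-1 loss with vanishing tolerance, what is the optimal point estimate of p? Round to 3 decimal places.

Posterior: Beta(4+20, 7+38) = Beta(24, 45).
Mode = (24−1)/(24+45−2) = 23/67 = 0.343.
Mean = 24/(24+45) = 24/69 = 0.348.
This is the posterior mode — the MAP estimate.

0.343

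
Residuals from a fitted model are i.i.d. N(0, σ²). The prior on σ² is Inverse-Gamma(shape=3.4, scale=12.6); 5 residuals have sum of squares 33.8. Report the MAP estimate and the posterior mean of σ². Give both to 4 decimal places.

σ²_MAP = 4.2754, E[σ²|data] = 6.0204

Posterior: Inverse-Gamma(shape = 3.4+5/2 = 5.9, scale = 12.6+33.8/2 = 29.5).
Mode = β/(α+1) = 29.5/6.9 = 4.2754.
Mean = β/(α−1) = 29.5/4.9 = 6.0204.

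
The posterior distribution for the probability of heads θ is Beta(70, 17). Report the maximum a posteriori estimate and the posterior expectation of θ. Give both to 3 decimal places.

MAP = 0.812; posterior mean = 0.805

Mode = (70−1)/(70+17−2) = 69/85 = 0.812.
Mean = 70/(70+17) = 70/87 = 0.805.
The posterior is left-skewed, so the mode exceeds the mean.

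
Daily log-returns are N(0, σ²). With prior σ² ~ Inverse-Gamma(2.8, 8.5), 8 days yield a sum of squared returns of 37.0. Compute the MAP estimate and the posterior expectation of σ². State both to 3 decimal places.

MAP = 3.462; posterior mean = 4.655

Posterior: Inverse-Gamma(shape = 2.8+8/2 = 6.8, scale = 8.5+37.0/2 = 27.0).
Mode = β/(α+1) = 27.0/7.8 = 3.462.
Mean = β/(α−1) = 27.0/5.8 = 4.655.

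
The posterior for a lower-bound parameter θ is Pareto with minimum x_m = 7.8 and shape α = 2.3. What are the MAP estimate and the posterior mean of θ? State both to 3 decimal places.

The Pareto density is strictly decreasing on [x_m, ∞), so the mode is x_m = 7.800.
Mean = α·x_m/(α−1) = 2.3·7.8/1.3 = 13.800.

MAP estimate = 7.800, posterior mean = 13.800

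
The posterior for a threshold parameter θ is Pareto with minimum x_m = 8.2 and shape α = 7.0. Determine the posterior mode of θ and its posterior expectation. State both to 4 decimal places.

The Pareto density is strictly decreasing on [x_m, ∞), so the mode is x_m = 8.2000.
Mean = α·x_m/(α−1) = 7.0·8.2/6.0 = 9.5667.

MAP: 8.2000. Posterior mean: 9.5667.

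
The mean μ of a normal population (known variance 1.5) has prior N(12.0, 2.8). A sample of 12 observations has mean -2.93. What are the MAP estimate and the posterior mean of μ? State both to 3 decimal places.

MAP estimate = -2.292, posterior mean = -2.292

Posterior for μ is Normal. Precision-weighted mean: (1/2.8·12.0 + 12/1.5·-2.93) / (1/2.8 + 12/1.5) = -2.292.
A Normal posterior is symmetric, so mode = mean.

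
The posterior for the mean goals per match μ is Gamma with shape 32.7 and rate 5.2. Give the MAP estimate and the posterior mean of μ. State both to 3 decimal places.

Mode = (α−1)/β = 31.7/5.2 = 6.096.
Mean = α/β = 32.7/5.2 = 6.288.

MAP = 6.096, posterior mean = 6.288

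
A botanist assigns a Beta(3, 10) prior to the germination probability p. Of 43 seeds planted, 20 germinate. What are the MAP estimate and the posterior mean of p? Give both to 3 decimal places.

Posterior: Beta(3+20, 10+23) = Beta(23, 33).
Mode = (23−1)/(23+33−2) = 22/54 = 0.407.
Mean = 23/(23+33) = 23/56 = 0.411.

MAP = 0.407, posterior mean = 0.411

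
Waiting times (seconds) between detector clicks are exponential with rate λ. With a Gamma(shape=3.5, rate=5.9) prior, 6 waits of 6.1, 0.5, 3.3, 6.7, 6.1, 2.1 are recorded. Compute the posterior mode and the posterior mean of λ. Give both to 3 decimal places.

MAP: 0.277. Posterior mean: 0.309.

Σ times = 24.8. Posterior: Gamma(shape = 3.5+6 = 9.5, rate = 5.9+24.8 = 30.7).
Mode = (α−1)/β = 8.5/30.7 = 0.277.
Mean = α/β = 9.5/30.7 = 0.309.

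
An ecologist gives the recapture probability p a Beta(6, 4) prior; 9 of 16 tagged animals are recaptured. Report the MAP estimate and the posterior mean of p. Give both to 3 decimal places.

Posterior: Beta(6+9, 4+7) = Beta(15, 11).
Mode = (15−1)/(15+11−2) = 14/24 = 0.583.
Mean = 15/(15+11) = 15/26 = 0.577.

MAP = 0.583, posterior mean = 0.577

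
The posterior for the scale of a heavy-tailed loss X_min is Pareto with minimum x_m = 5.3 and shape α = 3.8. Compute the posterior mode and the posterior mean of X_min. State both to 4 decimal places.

The Pareto density is strictly decreasing on [x_m, ∞), so the mode is x_m = 5.3000.
Mean = α·x_m/(α−1) = 3.8·5.3/2.8 = 7.1929.

MAP = 5.3000; posterior mean = 7.1929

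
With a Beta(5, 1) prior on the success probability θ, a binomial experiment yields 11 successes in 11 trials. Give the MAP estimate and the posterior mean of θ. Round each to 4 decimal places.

Posterior: Beta(5+11, 1+0) = Beta(16, 1).
Since β = 1 ≤ 1 and α > 1, the Beta density is monotone increasing on [0,1]; the mode is at 1.
Mean = 16/(16+1) = 0.9412.
Mode > mean: the posterior has a left tail.

MAP = 1.0000; posterior mean = 0.9412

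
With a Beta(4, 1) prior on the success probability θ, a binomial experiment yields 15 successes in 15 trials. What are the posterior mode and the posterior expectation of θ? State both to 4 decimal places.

Posterior: Beta(4+15, 1+0) = Beta(19, 1).
Since β = 1 ≤ 1 and α > 1, the Beta density is monotone increasing on [0,1]; the mode is at 1.
Mean = 19/(19+1) = 0.9500.

posterior mode = 1.0000, posterior expectation = 0.9500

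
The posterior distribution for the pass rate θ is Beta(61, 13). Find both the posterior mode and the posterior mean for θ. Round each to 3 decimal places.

Mode = (61−1)/(61+13−2) = 60/72 = 0.833.
Mean = 61/(61+13) = 61/74 = 0.824.

MAP: 0.833. Posterior mean: 0.824.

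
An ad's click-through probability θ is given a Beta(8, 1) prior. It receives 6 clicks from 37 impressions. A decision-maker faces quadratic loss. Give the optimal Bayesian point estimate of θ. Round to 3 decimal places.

Posterior: Beta(8+6, 1+31) = Beta(14, 32).
Mode = (14−1)/(14+32−2) = 13/44 = 0.295.
Mean = 14/(14+32) = 14/46 = 0.304.
Quadratic loss ⇒ the optimal estimator is the posterior mean.

0.304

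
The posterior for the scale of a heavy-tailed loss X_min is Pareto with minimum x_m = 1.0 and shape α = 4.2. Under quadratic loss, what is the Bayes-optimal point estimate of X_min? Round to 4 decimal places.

The Pareto density is strictly decreasing on [x_m, ∞), so the mode is x_m = 1.0000.
Mean = α·x_m/(α−1) = 4.2·1.0/3.2 = 1.3125.
Quadratic loss ⇒ the optimal estimator is the posterior mean.

1.3125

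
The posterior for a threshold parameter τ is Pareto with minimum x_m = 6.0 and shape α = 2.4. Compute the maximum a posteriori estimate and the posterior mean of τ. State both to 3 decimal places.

MAP = 6.000, posterior mean = 10.286

The Pareto density is strictly decreasing on [x_m, ∞), so the mode is x_m = 6.000.
Mean = α·x_m/(α−1) = 2.4·6.0/1.4 = 10.286.
The posterior is right-skewed, so the mean exceeds the mode.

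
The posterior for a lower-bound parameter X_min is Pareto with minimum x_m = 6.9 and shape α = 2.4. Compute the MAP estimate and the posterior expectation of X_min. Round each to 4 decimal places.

The Pareto density is strictly decreasing on [x_m, ∞), so the mode is x_m = 6.9000.
Mean = α·x_m/(α−1) = 2.4·6.9/1.4 = 11.8286.
The mean is pulled above the mode by the posterior's right skew.

MAP: 6.9000. Posterior mean: 11.8286.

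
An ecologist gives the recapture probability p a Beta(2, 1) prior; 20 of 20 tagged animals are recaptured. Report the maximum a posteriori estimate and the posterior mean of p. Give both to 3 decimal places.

Posterior: Beta(2+20, 1+0) = Beta(22, 1).
Since β = 1 ≤ 1 and α > 1, the Beta density is monotone increasing on [0,1]; the mode is at 1.
Mean = 22/(22+1) = 0.957.

maximum a posteriori estimate = 1.000, posterior mean = 0.957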